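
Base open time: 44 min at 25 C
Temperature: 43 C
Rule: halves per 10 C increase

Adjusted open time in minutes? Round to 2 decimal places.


Acceleration = 2^((43-25)/10) = 3.4822
Open time = 44 / 3.4822 = 12.64 min

12.64


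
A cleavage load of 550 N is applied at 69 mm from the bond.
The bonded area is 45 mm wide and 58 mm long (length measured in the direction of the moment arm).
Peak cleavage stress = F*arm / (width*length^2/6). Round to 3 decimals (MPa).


Moment = 550 * 69 = 37950 N*mm
Section modulus = 45 * 3364 / 6 = 151380 / 6 mm^3
Stress = 37950 / (151380 / 6) = 227700 / 151380
= 1.504 MPa

1.504


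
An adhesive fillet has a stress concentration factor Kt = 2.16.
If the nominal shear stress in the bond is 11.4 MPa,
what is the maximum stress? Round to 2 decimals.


Max stress = 11.4 * 2.16 = 24.62 MPa

24.62


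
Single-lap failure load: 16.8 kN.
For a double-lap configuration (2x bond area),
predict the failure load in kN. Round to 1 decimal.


Failure load = 16.8 * 2 = 33.6 kN

33.6


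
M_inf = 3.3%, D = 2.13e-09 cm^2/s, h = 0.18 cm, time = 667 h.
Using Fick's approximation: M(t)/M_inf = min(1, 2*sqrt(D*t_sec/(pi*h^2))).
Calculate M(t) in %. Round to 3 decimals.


t = 2401200 s
ratio = min(1, 2*sqrt(2.13e-09*2401200/(pi*0.0324)))
= 0.448318
M(t) = 3.3 * 0.448318 = 1.479%

1.479


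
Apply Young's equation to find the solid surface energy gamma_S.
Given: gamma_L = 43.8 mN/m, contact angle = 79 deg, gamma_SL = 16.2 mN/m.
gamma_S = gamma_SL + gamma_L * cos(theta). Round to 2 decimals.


theta_rad = 79 * pi/180 = 1.378810
gamma_S = 16.2 + 43.8 * cos(1.378810)
= 24.56 mN/m

24.56


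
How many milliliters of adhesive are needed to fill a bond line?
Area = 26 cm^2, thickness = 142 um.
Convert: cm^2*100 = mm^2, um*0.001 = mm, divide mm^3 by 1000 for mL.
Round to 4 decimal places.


= (26 * 100) * (142 * 0.001) / 1000
= 0.3692 mL

0.3692


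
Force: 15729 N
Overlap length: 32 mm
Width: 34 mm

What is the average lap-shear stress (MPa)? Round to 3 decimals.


Average shear stress = F / (overlap * width)
= 15729 / (32 * 34)
= 14.457 MPa

14.457


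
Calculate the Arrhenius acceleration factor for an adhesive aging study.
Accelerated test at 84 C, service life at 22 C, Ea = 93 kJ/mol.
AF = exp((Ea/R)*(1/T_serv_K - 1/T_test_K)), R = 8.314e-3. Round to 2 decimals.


T_test = 357.15 K, T_serv = 295.15 K
Ea/R = 93 / 0.008314 = 11185.95
AF = exp(11185.95 * (1/295.15 - 1/357.15))
= 719.94

719.94


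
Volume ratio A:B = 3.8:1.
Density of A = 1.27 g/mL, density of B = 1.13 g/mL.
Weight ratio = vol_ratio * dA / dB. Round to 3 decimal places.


Wt ratio = 3.8 * 1.27 / 1.13
= 4.271

4.271


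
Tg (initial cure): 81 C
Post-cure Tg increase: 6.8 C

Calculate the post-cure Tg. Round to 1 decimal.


Post-cure Tg = 81 + 6.8 = 87.8 C

87.8


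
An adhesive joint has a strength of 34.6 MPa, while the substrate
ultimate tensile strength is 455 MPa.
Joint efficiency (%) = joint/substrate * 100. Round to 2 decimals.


Efficiency = 34.6 / 455 * 100
= 7.60%

7.60


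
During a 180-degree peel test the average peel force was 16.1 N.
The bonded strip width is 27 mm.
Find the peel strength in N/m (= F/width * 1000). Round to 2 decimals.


Peel strength = F/width * 1000
= 16.1 / 27 * 1000
= 596.30 N/m

596.30


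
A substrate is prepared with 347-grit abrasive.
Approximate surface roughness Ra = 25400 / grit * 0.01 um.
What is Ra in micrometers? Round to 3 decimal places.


Ra = 25400 / 347 * 0.01 = 0.732 um

0.732


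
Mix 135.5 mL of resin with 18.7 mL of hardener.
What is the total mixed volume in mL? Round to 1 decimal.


Total = 135.5 + 18.7 = 154.2 mL

154.2


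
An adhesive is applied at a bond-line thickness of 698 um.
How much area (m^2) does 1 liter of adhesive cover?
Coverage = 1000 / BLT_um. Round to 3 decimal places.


Coverage = 1000 / 698 = 1.433 m^2

1.433


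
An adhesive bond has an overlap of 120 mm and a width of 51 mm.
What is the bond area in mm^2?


Bond area = overlap * width
= 120 * 51
= 6120 mm^2

6120


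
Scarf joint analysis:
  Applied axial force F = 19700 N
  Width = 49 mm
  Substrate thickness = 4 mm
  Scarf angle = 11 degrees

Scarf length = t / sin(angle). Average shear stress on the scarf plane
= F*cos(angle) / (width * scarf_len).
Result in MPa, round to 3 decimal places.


Scarf length = 4 / sin(11 deg) = 20.9634 mm
cos(11 deg) = 0.981627
Shear = 19700 * 0.981627 / (49 * 20.9634)
= 18.826 MPa

18.826


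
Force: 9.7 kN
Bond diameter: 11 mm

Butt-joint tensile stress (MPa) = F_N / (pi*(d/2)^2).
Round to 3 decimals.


F_N = 9.7 * 1000 = 9700.0 N
A = pi*(5.5)^2 = 95.0332 mm^2
stress = 9700.0 / 95.0332 = 102.070 MPa

102.070


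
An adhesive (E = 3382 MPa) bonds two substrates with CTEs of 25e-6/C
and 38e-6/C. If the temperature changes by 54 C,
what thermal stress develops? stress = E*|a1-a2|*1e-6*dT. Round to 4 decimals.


Stress = 3382 * |25 - 38| * 1e-6 * 54
= 2.3742 MPa

2.3742


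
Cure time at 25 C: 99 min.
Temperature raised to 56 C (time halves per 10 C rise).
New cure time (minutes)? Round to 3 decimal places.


Acceleration factor = 2^(31/10) = 8.5742
New time = 99 / 8.5742 = 11.546 min

11.546


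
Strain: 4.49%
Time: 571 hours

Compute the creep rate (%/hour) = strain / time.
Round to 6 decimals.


Creep rate = 4.49 / 571
= 0.007863 %/h

0.007863


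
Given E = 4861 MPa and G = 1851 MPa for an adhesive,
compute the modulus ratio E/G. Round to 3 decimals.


E/G ratio = 4861 / 1851 = 2.626

2.626


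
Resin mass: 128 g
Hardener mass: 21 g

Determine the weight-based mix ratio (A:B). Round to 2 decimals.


Ratio = 128 / 21 = 6.10

6.10


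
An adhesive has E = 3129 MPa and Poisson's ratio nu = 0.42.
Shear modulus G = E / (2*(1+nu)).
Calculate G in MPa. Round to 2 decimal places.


G = 3129 / (2*(1+0.42))
= 3129 / 2.84
= 1101.76 MPa

1101.76


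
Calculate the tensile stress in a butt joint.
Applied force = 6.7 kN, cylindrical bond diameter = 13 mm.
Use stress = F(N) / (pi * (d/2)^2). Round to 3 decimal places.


A = pi * 6.5^2 = 132.7323 mm^2
sigma = 6700.0 / 132.7323 = 50.478 MPa

50.478


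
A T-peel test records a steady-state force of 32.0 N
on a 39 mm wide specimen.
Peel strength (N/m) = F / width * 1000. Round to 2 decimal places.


Peel strength = 32.0 / 39 * 1000
= 820.51 N/m

820.51


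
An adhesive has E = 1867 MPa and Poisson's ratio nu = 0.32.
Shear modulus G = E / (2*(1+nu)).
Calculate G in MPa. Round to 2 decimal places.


G = 1867 / (2*(1+0.32))
= 1867 / 2.64
= 707.20 MPa

707.20


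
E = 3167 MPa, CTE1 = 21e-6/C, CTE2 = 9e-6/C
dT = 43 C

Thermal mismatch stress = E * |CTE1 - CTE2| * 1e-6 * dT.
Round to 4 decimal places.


= 3167 * 12e-6 * 43
= 1.6342 MPa

1.6342


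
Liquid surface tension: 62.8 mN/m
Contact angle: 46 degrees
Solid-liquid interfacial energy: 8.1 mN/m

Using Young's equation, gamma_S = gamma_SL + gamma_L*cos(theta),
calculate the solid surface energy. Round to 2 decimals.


gamma_S = 8.1 + 62.8 * cos(46)
= 51.72 mN/m

51.72


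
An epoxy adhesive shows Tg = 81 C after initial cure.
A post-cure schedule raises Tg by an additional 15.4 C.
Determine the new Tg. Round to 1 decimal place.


New Tg = 81 + 15.4
= 96.4 C

96.4


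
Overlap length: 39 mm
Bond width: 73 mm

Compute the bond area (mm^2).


Bond area = 39 * 73 = 2847 mm^2

2847


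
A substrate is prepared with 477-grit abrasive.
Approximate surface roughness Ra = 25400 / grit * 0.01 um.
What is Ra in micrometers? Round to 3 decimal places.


Ra = 25400 / 477 * 0.01 = 0.532 um

0.532


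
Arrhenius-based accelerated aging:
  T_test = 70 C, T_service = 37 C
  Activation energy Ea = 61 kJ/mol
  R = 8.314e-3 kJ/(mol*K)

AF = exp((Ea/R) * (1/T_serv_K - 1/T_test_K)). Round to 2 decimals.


T_test_K = 343.15, T_serv_K = 310.15
AF = exp((61/8.314e-3) * (1/310.15 - 1/343.15))
= 9.73

9.73


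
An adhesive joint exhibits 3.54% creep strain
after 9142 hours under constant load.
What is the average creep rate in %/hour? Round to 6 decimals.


Creep rate = strain / time
= 3.54 / 9142
= 0.000387 %/h

0.000387


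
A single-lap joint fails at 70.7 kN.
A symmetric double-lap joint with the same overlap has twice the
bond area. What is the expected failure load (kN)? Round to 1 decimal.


Double-lap load = 2 * 70.7 = 141.4 kN

141.4


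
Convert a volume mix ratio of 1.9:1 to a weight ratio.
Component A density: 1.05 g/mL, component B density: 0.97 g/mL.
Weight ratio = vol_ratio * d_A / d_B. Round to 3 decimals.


= 1.9 * 1.05 / 0.97 = 2.057

2.057


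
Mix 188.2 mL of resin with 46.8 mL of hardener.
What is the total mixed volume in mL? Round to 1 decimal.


Total = 188.2 + 46.8 = 235.0 mL

235.0


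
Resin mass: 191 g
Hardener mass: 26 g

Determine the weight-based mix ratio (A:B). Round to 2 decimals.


Ratio = 191 / 26 = 7.35

7.35


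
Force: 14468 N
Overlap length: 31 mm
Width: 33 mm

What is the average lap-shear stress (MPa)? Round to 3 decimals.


Average shear stress = F / (overlap * width)
= 14468 / (31 * 33)
= 14.143 MPa

14.143


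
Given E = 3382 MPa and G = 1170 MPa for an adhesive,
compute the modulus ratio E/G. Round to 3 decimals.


E/G ratio = 3382 / 1170 = 2.891

2.891


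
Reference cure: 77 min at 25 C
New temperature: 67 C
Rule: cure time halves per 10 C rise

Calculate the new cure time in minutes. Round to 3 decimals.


factor = 2^((67-25)/10) = 18.3792
t_new = 77 / 18.3792 = 4.190 min

4.190


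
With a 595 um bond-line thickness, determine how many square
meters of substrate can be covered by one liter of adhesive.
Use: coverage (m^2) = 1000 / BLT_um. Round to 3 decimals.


Coverage = 1000 / 595 = 1.681 m^2

1.681


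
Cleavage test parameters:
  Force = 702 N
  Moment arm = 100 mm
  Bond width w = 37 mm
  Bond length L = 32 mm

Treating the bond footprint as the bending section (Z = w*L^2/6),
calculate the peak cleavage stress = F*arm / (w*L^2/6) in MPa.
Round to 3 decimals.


M = 702 * 100 = 70200 N*mm
Z = 37 * 32^2 / 6 = 37888 / 6 mm^3
sigma = M / Z = 6 * 70200 / 37888 = 421200 / 37888
= 11.117 MPa

11.117


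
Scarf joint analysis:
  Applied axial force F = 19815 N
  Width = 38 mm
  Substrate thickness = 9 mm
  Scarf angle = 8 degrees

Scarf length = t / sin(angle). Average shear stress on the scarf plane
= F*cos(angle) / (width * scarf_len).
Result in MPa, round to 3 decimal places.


Scarf length = 9 / sin(8 deg) = 64.6677 mm
cos(8 deg) = 0.990268
Shear = 19815 * 0.990268 / (38 * 64.6677)
= 7.985 MPa

7.985


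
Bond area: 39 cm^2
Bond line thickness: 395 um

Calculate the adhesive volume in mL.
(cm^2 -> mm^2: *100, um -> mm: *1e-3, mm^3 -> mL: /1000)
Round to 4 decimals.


V = 39*100 * 395*1e-3 / 1000
= 1.5405 mL

1.5405


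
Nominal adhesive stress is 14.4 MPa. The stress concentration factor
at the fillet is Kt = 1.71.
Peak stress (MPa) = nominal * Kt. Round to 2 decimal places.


Peak = 14.4 * 1.71 = 24.62 MPa

24.62


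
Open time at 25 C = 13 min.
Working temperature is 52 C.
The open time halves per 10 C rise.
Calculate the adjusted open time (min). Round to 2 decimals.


factor = 2^((52 - 25) / 10) = 6.4980
ot = 13 / 6.4980 = 2.00 min

2.00


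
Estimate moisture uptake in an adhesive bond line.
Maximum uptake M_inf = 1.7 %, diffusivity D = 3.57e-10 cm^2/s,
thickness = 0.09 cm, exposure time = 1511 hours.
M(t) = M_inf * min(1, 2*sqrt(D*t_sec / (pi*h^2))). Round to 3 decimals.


Convert time: 1511 h = 5439600 s
ratio = min(1, 2*sqrt(3.57e-10*5439600/(pi*0.09^2)))
= 0.552497
M(t) = 1.7 * 0.552497 = 0.939%

0.939


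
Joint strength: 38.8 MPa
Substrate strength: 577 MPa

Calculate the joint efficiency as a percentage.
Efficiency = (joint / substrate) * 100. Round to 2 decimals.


Efficiency = (38.8 / 577) * 100 = 6.72%

6.72


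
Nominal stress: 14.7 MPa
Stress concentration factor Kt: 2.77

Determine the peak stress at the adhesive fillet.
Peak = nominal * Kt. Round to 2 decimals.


Peak stress = 14.7 * 2.77
= 40.72 MPa

40.72


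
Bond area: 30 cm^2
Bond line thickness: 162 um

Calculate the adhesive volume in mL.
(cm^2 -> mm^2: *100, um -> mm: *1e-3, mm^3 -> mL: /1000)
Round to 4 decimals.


V = 30*100 * 162*1e-3 / 1000
= 0.4860 mL

0.4860


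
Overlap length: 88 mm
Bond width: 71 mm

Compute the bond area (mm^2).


Bond area = 88 * 71 = 6248 mm^2

6248


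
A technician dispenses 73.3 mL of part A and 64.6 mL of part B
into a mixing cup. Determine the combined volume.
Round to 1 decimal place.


Combined volume = 73.3 + 64.6
= 137.9 mL

137.9


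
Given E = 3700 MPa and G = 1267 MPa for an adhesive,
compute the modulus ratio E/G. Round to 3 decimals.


E/G ratio = 3700 / 1267 = 2.920

2.920


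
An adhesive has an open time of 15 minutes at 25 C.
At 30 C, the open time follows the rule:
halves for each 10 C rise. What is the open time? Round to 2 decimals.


Factor = 2^((30-25)/10) = 1.4142
Open time = 15 / 1.4142 = 10.61 min

10.61


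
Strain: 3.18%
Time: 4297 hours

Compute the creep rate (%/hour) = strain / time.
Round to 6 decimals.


Creep rate = 3.18 / 4297
= 0.000740 %/h

0.000740


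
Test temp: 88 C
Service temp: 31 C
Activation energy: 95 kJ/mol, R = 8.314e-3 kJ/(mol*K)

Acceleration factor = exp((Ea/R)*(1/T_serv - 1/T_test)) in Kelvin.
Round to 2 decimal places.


AF = exp((95/0.008314)*(1/304.15 - 1/361.15))
= 375.94

375.94


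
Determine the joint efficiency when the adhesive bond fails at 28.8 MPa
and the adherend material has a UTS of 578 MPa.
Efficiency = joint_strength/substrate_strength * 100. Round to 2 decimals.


Joint efficiency = 28.8 / 578 * 100
= 4.98%

4.98


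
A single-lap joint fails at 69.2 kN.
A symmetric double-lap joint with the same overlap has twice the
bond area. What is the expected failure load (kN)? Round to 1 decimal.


Double-lap load = 2 * 69.2 = 138.4 kN

138.4


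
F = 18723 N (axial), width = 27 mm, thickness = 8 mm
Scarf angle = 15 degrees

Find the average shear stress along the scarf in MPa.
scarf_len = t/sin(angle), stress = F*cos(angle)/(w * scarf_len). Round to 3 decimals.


scarf_len = 8/sin(15 deg) = 30.9096
cos(15 deg) = 0.965926
stress = 18723*0.965926/(27*30.9096) = 21.670 MPa

21.670


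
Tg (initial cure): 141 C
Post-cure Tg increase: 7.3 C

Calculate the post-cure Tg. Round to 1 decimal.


Post-cure Tg = 141 + 7.3 = 148.3 C

148.3


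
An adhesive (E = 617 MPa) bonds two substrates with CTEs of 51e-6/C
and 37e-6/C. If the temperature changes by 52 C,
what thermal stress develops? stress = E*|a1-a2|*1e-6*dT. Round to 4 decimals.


Stress = 617 * |51 - 37| * 1e-6 * 52
= 0.4492 MPa

0.4492


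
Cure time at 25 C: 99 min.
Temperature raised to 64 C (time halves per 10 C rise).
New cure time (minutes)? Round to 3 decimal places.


Acceleration factor = 2^(39/10) = 14.9285
New time = 99 / 14.9285 = 6.632 min

6.632


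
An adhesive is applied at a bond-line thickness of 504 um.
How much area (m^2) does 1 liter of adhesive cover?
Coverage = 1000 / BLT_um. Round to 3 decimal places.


Coverage = 1000 / 504 = 1.984 m^2

1.984


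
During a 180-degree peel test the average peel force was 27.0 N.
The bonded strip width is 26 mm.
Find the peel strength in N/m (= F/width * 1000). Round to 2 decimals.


Peel strength = F/width * 1000
= 27.0 / 26 * 1000
= 1038.46 N/m

1038.46


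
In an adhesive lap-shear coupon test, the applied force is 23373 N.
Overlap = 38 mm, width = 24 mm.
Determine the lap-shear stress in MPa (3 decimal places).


stress = F / (overlap * width)
= 23373 / (38 * 24)
= 25.628 MPa

25.628


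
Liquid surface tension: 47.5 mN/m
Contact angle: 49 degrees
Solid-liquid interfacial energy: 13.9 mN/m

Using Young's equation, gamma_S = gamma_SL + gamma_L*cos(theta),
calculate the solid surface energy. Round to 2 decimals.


gamma_S = 13.9 + 47.5 * cos(49)
= 45.06 mN/m

45.06


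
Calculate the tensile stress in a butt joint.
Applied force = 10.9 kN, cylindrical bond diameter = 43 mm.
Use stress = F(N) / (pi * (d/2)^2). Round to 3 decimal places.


A = pi * 21.5^2 = 1452.2012 mm^2
sigma = 10900.0 / 1452.2012 = 7.506 MPa

7.506


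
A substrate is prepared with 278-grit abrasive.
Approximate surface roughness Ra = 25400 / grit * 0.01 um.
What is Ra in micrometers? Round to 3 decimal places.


Ra = 25400 / 278 * 0.01 = 0.914 um

0.914


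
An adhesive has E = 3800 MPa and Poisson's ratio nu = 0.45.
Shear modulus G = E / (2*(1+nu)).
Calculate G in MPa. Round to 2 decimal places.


G = 3800 / (2*(1+0.45))
= 3800 / 2.90
= 1310.34 MPa

1310.34


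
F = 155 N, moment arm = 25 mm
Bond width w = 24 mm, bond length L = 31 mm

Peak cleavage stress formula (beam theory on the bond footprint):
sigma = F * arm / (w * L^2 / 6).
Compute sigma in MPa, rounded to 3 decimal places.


sigma = (155 * 25) / (24 * 961 / 6)
= 3875 * 6 / 23064
= 23250 / 23064
= 1.008 MPa

1.008


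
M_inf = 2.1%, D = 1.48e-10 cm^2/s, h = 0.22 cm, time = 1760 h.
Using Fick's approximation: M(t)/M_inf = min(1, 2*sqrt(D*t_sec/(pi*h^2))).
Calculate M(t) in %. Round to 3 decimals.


t = 6336000 s
ratio = min(1, 2*sqrt(1.48e-10*6336000/(pi*0.0484)))
= 0.157062
M(t) = 2.1 * 0.157062 = 0.330%

0.330


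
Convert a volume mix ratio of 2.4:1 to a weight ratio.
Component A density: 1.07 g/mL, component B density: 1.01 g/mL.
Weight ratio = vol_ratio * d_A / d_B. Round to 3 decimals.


= 2.4 * 1.07 / 1.01 = 2.543

2.543


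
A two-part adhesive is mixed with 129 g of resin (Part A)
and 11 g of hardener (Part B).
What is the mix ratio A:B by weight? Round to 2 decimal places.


Mix ratio = mass_A / mass_B
= 129 / 11
= 11.73

11.73


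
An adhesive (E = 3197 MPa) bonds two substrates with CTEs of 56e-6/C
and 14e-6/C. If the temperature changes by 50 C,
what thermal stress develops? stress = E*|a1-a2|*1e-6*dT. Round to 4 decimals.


Stress = 3197 * |56 - 14| * 1e-6 * 50
= 6.7137 MPa

6.7137


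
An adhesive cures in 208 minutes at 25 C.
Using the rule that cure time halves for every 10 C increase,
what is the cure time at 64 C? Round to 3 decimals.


Factor = 2^((64 - 25) / 10) = 14.9285
Cure time = 208 / 14.9285
= 13.933 minutes

13.933


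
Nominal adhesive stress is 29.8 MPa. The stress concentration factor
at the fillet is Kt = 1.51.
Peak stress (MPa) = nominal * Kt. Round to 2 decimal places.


Peak = 29.8 * 1.51 = 45.00 MPa

45.00


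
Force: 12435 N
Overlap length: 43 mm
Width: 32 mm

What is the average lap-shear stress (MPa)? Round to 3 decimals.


Average shear stress = F / (overlap * width)
= 12435 / (43 * 32)
= 9.037 MPa

9.037


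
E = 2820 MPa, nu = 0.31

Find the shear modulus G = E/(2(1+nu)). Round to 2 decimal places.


G = 2820 / (2 * 1.31)
= 1076.34 MPa

1076.34


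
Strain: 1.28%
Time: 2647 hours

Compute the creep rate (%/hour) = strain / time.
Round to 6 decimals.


Creep rate = 1.28 / 2647
= 0.000484 %/h

0.000484


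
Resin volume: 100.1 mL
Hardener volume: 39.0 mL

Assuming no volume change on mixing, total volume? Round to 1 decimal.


V_total = 100.1 + 39.0 = 139.1 mL

139.1


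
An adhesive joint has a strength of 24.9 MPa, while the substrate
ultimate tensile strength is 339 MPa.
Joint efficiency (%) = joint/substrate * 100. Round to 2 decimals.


Efficiency = 24.9 / 339 * 100
= 7.35%

7.35


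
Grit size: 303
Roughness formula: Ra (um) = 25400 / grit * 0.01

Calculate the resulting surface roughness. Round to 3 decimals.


Ra = 25400 / 303 * 0.01
= 0.838 um

0.838


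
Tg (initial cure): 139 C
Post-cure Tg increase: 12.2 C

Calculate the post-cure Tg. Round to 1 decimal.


Post-cure Tg = 139 + 12.2 = 151.2 C

151.2


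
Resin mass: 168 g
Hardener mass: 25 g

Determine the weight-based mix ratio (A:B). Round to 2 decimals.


Ratio = 168 / 25 = 6.72

6.72


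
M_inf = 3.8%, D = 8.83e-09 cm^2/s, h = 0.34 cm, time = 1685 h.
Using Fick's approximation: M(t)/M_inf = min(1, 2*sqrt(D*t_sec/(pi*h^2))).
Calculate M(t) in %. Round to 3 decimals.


t = 6066000 s
ratio = min(1, 2*sqrt(8.83e-09*6066000/(pi*0.1156)))
= 0.768082
M(t) = 3.8 * 0.768082 = 2.919%

2.919


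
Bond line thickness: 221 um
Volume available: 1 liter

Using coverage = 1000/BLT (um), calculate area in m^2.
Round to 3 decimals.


1 L = 1e6 mm^3, thickness = 221 um = 0.221 mm
Area = 1e6 / 0.221 mm^2 = (1e6 / 0.221) / 1e6 m^2 = 1000 / 221 m^2
= 4.525 m^2

4.525


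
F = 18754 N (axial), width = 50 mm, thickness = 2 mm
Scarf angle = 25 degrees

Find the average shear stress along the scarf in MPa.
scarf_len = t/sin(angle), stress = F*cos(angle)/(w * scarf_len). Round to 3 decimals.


scarf_len = 2/sin(25 deg) = 4.7324
cos(25 deg) = 0.906308
stress = 18754*0.906308/(50*4.7324) = 71.832 MPa

71.832


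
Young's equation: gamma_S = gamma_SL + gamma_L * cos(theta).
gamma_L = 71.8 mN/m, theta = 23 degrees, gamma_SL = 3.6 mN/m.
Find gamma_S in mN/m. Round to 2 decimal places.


cos(23 deg) = 0.920505
gamma_S = 3.6 + 71.8 * 0.920505
= 69.69 mN/m

69.69


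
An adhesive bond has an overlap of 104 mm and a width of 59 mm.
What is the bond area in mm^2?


Bond area = overlap * width
= 104 * 59
= 6136 mm^2

6136


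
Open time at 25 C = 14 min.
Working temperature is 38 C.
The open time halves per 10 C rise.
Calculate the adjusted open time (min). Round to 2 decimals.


factor = 2^((38 - 25) / 10) = 2.4623
ot = 14 / 2.4623 = 5.69 min

5.69


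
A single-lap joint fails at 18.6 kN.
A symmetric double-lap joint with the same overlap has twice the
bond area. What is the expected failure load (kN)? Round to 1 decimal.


Double-lap load = 2 * 18.6 = 37.2 kN

37.2


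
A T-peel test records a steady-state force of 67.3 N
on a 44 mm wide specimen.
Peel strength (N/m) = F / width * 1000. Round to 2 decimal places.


Peel strength = 67.3 / 44 * 1000
= 1529.55 N/m

1529.55


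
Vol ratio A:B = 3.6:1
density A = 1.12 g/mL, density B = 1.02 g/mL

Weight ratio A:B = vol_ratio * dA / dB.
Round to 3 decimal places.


Weight ratio = 3.6 * 1.12 / 1.02
= 3.953

3.953


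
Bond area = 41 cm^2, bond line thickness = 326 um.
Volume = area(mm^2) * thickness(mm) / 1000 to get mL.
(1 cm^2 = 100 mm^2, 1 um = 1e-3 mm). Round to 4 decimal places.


area_mm2 = 41 * 100 = 4100
blt_mm = 326 * 1e-3 = 0.326
vol_mm3 = 4100 * 0.326 = 1336.6
vol_mL = 1336.6 / 1000 = 1.3366 mL

1.3366


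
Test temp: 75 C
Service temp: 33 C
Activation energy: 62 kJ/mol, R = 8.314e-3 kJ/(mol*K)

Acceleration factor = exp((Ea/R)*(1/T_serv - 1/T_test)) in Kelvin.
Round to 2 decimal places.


AF = exp((62/0.008314)*(1/306.15 - 1/348.15))
= 18.89

18.89


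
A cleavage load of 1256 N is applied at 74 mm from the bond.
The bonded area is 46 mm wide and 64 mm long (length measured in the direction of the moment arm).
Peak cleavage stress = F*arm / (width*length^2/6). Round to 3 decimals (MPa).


Moment = 1256 * 74 = 92944 N*mm
Section modulus = 46 * 4096 / 6 = 188416 / 6 mm^3
Stress = 92944 / (188416 / 6) = 557664 / 188416
= 2.960 MPa

2.960


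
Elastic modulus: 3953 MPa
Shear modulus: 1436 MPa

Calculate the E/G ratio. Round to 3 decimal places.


E / G = 3953 / 1436 = 2.753

2.753


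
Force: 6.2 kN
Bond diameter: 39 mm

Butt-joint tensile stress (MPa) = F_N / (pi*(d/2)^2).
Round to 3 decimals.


F_N = 6.2 * 1000 = 6200.0 N
A = pi*(19.5)^2 = 1194.5906 mm^2
stress = 6200.0 / 1194.5906 = 5.190 MPa

5.190


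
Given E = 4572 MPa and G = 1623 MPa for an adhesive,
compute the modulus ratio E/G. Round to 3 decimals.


E/G ratio = 4572 / 1623 = 2.817

2.817


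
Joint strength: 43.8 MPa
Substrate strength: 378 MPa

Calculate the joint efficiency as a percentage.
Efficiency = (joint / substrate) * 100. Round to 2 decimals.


Efficiency = (43.8 / 378) * 100 = 11.59%

11.59


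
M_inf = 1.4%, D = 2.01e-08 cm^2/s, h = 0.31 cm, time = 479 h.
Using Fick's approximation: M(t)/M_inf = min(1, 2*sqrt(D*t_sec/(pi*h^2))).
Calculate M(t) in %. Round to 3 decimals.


t = 1724400 s
ratio = min(1, 2*sqrt(2.01e-08*1724400/(pi*0.0961)))
= 0.677658
M(t) = 1.4 * 0.677658 = 0.949%

0.949


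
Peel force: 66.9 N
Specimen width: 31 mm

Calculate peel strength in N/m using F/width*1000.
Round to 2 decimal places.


Peel strength = 66.9 / 31 * 1000 = 2158.06 N/m

2158.06


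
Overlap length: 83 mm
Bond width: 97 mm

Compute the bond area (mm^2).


Bond area = 83 * 97 = 8051 mm^2

8051


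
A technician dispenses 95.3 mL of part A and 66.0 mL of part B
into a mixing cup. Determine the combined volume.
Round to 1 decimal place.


Combined volume = 95.3 + 66.0
= 161.3 mL

161.3


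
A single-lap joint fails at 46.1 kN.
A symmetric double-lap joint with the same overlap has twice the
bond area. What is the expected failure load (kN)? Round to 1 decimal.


Double-lap load = 2 * 46.1 = 92.2 kN

92.2


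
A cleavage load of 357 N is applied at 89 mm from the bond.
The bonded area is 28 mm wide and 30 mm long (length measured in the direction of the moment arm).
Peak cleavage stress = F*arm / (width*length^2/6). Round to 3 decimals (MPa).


Moment = 357 * 89 = 31773 N*mm
Section modulus = 28 * 900 / 6 = 25200 / 6 mm^3
Stress = 31773 / (25200 / 6) = 190638 / 25200
= 7.565 MPa

7.565


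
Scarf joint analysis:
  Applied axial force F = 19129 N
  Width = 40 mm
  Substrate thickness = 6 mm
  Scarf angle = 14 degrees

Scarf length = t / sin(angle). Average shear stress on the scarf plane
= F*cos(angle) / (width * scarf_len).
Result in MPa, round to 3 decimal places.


Scarf length = 6 / sin(14 deg) = 24.8014 mm
cos(14 deg) = 0.970296
Shear = 19129 * 0.970296 / (40 * 24.8014)
= 18.709 MPa

18.709


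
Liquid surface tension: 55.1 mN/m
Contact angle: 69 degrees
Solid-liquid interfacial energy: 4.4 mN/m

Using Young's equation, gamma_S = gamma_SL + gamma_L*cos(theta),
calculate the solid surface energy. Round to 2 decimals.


gamma_S = 4.4 + 55.1 * cos(69)
= 24.15 mN/m

24.15


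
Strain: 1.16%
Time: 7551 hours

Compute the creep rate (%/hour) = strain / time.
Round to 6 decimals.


Creep rate = 1.16 / 7551
= 0.000154 %/h

0.000154


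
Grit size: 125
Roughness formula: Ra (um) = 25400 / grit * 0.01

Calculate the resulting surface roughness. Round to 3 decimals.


Ra = 25400 / 125 * 0.01
= 2.032 um

2.032


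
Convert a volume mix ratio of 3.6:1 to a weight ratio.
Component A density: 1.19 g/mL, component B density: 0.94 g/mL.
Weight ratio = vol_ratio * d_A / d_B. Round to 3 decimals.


= 3.6 * 1.19 / 0.94 = 4.557

4.557


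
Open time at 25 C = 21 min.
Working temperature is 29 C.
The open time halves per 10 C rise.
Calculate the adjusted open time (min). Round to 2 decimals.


factor = 2^((29 - 25) / 10) = 1.3195
ot = 21 / 1.3195 = 15.92 min

15.92


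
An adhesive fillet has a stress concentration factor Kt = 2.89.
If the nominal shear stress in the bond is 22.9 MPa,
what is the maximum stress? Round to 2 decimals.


Max stress = 22.9 * 2.89 = 66.18 MPa

66.18


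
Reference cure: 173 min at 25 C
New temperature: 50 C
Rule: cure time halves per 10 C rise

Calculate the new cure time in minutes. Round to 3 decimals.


factor = 2^((50-25)/10) = 5.6569
t_new = 173 / 5.6569 = 30.582 min

30.582


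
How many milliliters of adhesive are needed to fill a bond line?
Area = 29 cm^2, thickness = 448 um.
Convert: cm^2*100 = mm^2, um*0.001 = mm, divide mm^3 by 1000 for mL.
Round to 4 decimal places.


= (29 * 100) * (448 * 0.001) / 1000
= 1.2992 mL

1.2992


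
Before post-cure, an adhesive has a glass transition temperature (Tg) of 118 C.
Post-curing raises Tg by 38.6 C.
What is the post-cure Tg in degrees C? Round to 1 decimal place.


Tg_post = Tg_base + delta_Tg
= 118 + 38.6
= 156.6 C

156.6


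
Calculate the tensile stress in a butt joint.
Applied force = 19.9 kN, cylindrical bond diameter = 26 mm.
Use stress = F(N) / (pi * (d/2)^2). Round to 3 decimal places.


A = pi * 13.0^2 = 530.9292 mm^2
sigma = 19900.0 / 530.9292 = 37.481 MPa

37.481


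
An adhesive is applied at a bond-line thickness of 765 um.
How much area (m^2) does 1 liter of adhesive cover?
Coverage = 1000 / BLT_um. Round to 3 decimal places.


Coverage = 1000 / 765 = 1.307 m^2

1.307


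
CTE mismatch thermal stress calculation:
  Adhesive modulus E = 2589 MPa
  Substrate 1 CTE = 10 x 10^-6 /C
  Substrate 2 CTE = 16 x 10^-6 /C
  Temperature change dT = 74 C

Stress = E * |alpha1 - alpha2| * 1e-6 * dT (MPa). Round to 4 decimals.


delta_alpha = |10 - 16| = 6 x 10^-6/C
Stress = 2589 * 6e-6 * 74
= 1.1495 MPa

1.1495


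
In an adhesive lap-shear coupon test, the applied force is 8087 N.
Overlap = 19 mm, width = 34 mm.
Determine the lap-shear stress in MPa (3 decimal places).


stress = F / (overlap * width)
= 8087 / (19 * 34)
= 12.519 MPa

12.519


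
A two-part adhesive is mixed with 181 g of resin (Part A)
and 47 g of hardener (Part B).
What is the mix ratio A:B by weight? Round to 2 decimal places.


Mix ratio = mass_A / mass_B
= 181 / 47
= 3.85

3.85


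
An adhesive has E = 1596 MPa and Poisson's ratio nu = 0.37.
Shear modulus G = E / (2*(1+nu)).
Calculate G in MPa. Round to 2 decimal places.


G = 1596 / (2*(1+0.37))
= 1596 / 2.74
= 582.48 MPa

582.48


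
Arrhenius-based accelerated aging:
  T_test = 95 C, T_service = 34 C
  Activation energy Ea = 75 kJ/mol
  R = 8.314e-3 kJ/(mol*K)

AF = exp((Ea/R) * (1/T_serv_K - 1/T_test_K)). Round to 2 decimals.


T_test_K = 368.15, T_serv_K = 307.15
AF = exp((75/8.314e-3) * (1/307.15 - 1/368.15))
= 129.85

129.85


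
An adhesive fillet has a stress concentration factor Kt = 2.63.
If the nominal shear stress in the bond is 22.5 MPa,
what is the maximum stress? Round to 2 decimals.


Max stress = 22.5 * 2.63 = 59.18 MPa

59.18


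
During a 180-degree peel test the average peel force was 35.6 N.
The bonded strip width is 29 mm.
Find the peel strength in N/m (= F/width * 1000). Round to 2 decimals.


Peel strength = F/width * 1000
= 35.6 / 29 * 1000
= 1227.59 N/m

1227.59


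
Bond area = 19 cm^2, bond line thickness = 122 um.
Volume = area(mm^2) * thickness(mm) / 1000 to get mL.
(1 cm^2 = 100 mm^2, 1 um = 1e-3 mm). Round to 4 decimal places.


area_mm2 = 19 * 100 = 1900
blt_mm = 122 * 1e-3 = 0.122
vol_mm3 = 1900 * 0.122 = 231.8
vol_mL = 231.8 / 1000 = 0.2318 mL

0.2318


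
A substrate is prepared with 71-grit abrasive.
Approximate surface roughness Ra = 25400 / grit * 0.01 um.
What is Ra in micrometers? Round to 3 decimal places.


Ra = 25400 / 71 * 0.01 = 3.577 um

3.577


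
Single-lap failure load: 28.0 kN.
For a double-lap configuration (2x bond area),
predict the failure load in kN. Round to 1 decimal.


Failure load = 28.0 * 2 = 56.0 kN

56.0


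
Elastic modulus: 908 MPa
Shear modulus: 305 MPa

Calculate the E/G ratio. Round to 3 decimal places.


E / G = 908 / 305 = 2.977

2.977


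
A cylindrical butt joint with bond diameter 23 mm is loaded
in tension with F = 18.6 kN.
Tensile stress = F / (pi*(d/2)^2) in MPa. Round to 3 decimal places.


Area = pi * (23/2)^2 = 415.4756 mm^2
Stress = 18.6*1000 / 415.4756
= 44.768 MPa

44.768


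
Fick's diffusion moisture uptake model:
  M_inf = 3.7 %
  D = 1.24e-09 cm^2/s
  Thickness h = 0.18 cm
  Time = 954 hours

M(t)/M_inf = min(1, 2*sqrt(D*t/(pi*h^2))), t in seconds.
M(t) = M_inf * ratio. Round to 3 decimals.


t_sec = 954 * 3600 = 3434400
ratio = 2*sqrt(1.24e-09*3434400/(pi*0.18^2))
= min(1, 0.409090)
= 0.409090
M(t) = 3.7 * 0.409090 = 1.514 %

1.514


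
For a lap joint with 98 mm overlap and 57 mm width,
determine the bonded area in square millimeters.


Area = 98 * 57 = 5586 mm^2

5586


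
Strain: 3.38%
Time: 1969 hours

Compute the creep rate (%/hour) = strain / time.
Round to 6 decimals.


Creep rate = 3.38 / 1969
= 0.001717 %/h

0.001717


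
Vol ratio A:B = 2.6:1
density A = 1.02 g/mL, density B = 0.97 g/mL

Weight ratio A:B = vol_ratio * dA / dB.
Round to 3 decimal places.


Weight ratio = 2.6 * 1.02 / 0.97
= 2.734

2.734


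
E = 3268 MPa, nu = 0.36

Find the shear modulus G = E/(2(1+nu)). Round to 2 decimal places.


G = 3268 / (2 * 1.36)
= 1201.47 MPa

1201.47


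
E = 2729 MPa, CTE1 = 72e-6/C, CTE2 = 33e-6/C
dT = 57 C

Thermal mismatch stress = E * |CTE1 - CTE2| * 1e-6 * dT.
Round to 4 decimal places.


= 2729 * 39e-6 * 57
= 6.0666 MPa

6.0666


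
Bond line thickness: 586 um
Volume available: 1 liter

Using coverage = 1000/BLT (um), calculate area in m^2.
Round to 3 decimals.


1 L = 1e6 mm^3, thickness = 586 um = 0.586 mm
Area = 1e6 / 0.586 mm^2 = (1e6 / 0.586) / 1e6 m^2 = 1000 / 586 m^2
= 1.706 m^2

1.706


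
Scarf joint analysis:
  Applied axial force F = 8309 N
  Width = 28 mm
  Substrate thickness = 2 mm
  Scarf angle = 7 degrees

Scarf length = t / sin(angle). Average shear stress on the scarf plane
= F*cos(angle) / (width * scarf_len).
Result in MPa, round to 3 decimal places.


Scarf length = 2 / sin(7 deg) = 16.4110 mm
cos(7 deg) = 0.992546
Shear = 8309 * 0.992546 / (28 * 16.4110)
= 17.948 MPa

17.948


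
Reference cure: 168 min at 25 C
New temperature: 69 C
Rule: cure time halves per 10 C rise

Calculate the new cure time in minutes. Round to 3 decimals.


factor = 2^((69-25)/10) = 21.1121
t_new = 168 / 21.1121 = 7.958 min

7.958


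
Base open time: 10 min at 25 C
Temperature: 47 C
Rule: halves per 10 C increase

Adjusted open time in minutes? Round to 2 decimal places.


Acceleration = 2^((47-25)/10) = 4.5948
Open time = 10 / 4.5948 = 2.18 min

2.18


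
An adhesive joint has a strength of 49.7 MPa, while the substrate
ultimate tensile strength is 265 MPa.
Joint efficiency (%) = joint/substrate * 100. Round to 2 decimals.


Efficiency = 49.7 / 265 * 100
= 18.75%

18.75


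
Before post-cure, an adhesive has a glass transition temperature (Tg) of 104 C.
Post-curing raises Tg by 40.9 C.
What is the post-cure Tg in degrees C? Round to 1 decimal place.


Tg_post = Tg_base + delta_Tg
= 104 + 40.9
= 144.9 C

144.9


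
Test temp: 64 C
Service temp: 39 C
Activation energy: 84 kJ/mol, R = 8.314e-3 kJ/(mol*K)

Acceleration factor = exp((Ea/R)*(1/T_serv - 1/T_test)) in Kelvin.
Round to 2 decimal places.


AF = exp((84/0.008314)*(1/312.15 - 1/337.15))
= 11.02

11.02


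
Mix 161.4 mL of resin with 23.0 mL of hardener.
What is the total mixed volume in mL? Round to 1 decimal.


Total = 161.4 + 23.0 = 184.4 mL

184.4


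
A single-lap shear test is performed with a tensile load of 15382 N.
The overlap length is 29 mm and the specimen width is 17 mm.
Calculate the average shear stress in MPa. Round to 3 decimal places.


Shear stress = F / (overlap * width)
= 15382 / (29 * 17)
= 15382 / 493
= 31.201 MPa

31.201


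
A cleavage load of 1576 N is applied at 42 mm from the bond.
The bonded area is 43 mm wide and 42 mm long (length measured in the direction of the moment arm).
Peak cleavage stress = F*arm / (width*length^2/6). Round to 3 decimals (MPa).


Moment = 1576 * 42 = 66192 N*mm
Section modulus = 43 * 1764 / 6 = 75852 / 6 mm^3
Stress = 66192 / (75852 / 6) = 397152 / 75852
= 5.236 MPa

5.236


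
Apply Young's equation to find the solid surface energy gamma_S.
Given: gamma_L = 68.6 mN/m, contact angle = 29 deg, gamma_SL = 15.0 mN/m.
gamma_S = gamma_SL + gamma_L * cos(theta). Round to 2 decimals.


theta_rad = 29 * pi/180 = 0.506145
gamma_S = 15.0 + 68.6 * cos(0.506145)
= 75.00 mN/m

75.00


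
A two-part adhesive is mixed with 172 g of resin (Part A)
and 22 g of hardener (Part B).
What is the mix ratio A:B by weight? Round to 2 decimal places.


Mix ratio = mass_A / mass_B
= 172 / 22
= 7.82

7.82


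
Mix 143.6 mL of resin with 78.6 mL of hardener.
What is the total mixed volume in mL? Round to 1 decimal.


Total = 143.6 + 78.6 = 222.2 mL

222.2


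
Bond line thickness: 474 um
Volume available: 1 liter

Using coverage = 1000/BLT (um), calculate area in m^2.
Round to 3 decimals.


1 L = 1e6 mm^3, thickness = 474 um = 0.474 mm
Area = 1e6 / 0.474 mm^2 = (1e6 / 0.474) / 1e6 m^2 = 1000 / 474 m^2
= 2.110 m^2

2.110


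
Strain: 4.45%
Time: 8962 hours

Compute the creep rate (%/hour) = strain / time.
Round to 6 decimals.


Creep rate = 4.45 / 8962
= 0.000497 %/h

0.000497


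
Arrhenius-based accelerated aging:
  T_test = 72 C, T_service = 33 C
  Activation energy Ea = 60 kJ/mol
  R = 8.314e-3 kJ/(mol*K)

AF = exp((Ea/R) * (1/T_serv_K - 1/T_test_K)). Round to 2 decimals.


T_test_K = 345.15, T_serv_K = 306.15
AF = exp((60/8.314e-3) * (1/306.15 - 1/345.15))
= 14.35

14.35


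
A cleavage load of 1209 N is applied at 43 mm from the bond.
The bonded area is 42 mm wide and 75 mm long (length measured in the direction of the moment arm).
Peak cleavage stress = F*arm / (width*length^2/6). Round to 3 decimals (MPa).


Moment = 1209 * 43 = 51987 N*mm
Section modulus = 42 * 5625 / 6 = 236250 / 6 mm^3
Stress = 51987 / (236250 / 6) = 311922 / 236250
= 1.320 MPa

1.320


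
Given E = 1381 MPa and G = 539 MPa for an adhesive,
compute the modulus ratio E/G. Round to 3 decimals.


E/G ratio = 1381 / 539 = 2.562

2.562


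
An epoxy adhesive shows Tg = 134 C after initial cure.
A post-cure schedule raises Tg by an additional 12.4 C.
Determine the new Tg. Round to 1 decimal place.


New Tg = 134 + 12.4
= 146.4 C

146.4


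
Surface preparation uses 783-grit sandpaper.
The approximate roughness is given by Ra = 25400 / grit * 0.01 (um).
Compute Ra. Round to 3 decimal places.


Ra = 25400 / 783 * 0.01
= 254 / 783
= 0.324 um

0.324


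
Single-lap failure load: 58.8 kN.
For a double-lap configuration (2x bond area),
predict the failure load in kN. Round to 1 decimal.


Failure load = 58.8 * 2 = 117.6 kN

117.6


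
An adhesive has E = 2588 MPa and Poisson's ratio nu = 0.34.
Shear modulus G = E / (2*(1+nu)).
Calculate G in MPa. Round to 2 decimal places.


G = 2588 / (2*(1+0.34))
= 2588 / 2.68
= 965.67 MPa

965.67


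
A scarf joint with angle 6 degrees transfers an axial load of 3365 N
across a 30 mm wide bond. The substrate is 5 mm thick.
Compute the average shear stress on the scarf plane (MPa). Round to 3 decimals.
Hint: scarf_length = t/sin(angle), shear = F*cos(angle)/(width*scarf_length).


scarf_length = 5 / sin(6 deg) = 47.8339 mm
cos(6 deg) = 0.994522
shear stress = 3365 * 0.994522 / (30 * 47.8339)
= 2.332 MPa

2.332


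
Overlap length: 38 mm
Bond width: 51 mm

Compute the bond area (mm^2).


Bond area = 38 * 51 = 1938 mm^2

1938


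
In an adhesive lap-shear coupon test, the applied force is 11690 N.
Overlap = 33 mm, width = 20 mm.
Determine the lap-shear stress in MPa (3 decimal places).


stress = F / (overlap * width)
= 11690 / (33 * 20)
= 17.712 MPa

17.712


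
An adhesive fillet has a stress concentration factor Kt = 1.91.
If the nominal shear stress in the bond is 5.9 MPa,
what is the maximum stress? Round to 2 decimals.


Max stress = 5.9 * 1.91 = 11.27 MPa

11.27


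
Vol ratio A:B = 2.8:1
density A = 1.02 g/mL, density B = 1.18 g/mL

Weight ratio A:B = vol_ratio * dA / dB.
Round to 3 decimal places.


Weight ratio = 2.8 * 1.02 / 1.18
= 2.420

2.420


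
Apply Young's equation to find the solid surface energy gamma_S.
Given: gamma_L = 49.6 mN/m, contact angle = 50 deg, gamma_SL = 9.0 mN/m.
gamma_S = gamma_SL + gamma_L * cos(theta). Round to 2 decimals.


theta_rad = 50 * pi/180 = 0.872665
gamma_S = 9.0 + 49.6 * cos(0.872665)
= 40.88 mN/m

40.88


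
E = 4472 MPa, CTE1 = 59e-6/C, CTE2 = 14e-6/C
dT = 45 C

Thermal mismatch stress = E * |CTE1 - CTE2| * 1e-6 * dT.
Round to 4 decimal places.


= 4472 * 45e-6 * 45
= 9.0558 MPa

9.0558


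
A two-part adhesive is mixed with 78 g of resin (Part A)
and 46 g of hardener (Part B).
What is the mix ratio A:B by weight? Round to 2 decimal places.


Mix ratio = mass_A / mass_B
= 78 / 46
= 1.70

1.70
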